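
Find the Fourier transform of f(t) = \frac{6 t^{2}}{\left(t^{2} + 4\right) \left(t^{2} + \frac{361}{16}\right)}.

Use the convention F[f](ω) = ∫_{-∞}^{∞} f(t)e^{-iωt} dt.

F(ω) = - \frac{64 \pi e^{- 2 \left|{\omega}\right|}}{99} + \frac{152 \pi e^{- \frac{19 \left|{\omega}\right|}{4}}}{99}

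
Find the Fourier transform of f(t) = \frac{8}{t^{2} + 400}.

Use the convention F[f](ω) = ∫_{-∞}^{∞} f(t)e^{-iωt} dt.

F(ω) = \frac{2 \pi e^{- 20 \left|{\omega}\right|}}{5}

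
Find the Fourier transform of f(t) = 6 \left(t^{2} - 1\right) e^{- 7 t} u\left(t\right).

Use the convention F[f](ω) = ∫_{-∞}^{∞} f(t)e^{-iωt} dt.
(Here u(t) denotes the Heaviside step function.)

F(ω) = \frac{6 \left(2 i \omega - \left(i \omega + 7\right)^{3} + 14\right)}{\left(i \omega + 7\right)^{4}}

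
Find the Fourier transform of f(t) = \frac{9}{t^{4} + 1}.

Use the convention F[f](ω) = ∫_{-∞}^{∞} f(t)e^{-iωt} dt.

F(ω) = 9 \pi e^{- \frac{\sqrt{2} \left|{\omega}\right|}{2}} \sin{\left(\frac{\sqrt{2} \left|{\omega}\right|}{2} + \frac{\pi}{4} \right)}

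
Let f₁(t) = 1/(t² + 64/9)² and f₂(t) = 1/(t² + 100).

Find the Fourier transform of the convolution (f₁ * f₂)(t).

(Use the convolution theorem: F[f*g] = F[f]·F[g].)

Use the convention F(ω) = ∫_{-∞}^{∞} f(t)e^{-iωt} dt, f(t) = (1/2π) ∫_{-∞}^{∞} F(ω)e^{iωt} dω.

F[f₁*f₂](ω) = \frac{9 \pi^{2} \left(8 \left|{\omega}\right| + 3\right) e^{- \frac{38 \left|{\omega}\right|}{3}}}{10240}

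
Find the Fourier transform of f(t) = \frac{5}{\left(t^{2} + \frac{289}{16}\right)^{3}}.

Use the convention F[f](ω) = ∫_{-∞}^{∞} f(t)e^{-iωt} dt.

F(ω) = \frac{40 \pi \left(289 \omega^{2} + 204 \left|{\omega}\right| + 48\right) e^{- \frac{17 \left|{\omega}\right|}{4}}}{1419857}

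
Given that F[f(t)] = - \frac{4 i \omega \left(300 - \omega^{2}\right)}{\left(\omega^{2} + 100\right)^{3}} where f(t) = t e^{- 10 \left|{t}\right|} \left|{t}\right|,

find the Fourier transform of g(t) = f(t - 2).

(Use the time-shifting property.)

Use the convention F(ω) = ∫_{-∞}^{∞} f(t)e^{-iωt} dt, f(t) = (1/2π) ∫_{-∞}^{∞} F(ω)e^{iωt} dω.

F[g](ω) = \frac{4 i \omega \left(\omega^{2} - 300\right) e^{- 2 i \omega}}{\left(\omega^{2} + 100\right)^{3}}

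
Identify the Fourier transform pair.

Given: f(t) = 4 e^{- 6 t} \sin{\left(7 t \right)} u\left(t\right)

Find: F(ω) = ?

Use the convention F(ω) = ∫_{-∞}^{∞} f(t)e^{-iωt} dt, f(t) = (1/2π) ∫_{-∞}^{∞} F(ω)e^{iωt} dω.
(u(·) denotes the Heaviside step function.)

F(ω) = \frac{28}{\left(i \omega + 6\right)^{2} + 49}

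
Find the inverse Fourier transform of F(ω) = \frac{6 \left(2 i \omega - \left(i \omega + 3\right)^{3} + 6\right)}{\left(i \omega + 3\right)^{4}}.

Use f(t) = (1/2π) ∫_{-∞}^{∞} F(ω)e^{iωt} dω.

f(t) = 6 \left(t^{2} - 1\right) e^{- 3 t} u\left(t\right)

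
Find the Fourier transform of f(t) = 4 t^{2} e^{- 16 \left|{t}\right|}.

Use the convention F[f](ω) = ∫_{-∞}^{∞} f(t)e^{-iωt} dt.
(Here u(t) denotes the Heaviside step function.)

F(ω) = \frac{256 \left(256 - 3 \omega^{2}\right)}{\left(\omega^{2} + 256\right)^{3}}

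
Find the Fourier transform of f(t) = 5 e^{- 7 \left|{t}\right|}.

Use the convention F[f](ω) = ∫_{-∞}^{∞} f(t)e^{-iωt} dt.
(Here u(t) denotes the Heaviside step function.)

F(ω) = \frac{70}{\omega^{2} + 49}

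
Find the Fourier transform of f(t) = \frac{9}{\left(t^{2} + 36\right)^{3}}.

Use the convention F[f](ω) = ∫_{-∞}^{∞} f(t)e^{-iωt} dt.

F(ω) = \frac{\pi \left(12 \omega^{2} + 6 \left|{\omega}\right| + 1\right) e^{- 6 \left|{\omega}\right|}}{2304}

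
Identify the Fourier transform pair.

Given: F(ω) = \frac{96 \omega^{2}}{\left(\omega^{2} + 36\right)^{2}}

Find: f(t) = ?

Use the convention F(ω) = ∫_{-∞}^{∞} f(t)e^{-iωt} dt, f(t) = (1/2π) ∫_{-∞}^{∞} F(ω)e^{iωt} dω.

f(t) = 4 \left(1 - 6 \left|{t}\right|\right) e^{- 6 \left|{t}\right|}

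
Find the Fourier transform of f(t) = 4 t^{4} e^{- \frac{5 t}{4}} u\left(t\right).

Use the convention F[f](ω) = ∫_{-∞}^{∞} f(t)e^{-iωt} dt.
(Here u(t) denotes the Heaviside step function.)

F(ω) = \frac{98304}{\left(4 i \omega + 5\right)^{5}}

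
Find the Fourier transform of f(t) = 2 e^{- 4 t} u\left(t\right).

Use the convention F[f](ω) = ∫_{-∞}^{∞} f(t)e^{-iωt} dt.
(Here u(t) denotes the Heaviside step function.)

F(ω) = \frac{2}{i \omega + 4}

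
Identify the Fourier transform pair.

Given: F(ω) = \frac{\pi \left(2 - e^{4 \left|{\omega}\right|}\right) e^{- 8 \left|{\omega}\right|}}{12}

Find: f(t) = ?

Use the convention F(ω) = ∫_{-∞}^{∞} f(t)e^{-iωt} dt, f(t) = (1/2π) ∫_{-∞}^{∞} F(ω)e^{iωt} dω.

f(t) = \frac{t^{2}}{\left(t^{2} + 16\right) \left(t^{2} + 64\right)}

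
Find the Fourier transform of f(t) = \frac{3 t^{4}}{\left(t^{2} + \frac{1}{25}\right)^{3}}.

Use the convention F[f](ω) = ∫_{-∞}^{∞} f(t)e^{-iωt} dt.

F(ω) = \frac{3 \pi \left(\omega^{2} - 25 \left|{\omega}\right| + 75\right) e^{- \frac{\left|{\omega}\right|}{5}}}{40}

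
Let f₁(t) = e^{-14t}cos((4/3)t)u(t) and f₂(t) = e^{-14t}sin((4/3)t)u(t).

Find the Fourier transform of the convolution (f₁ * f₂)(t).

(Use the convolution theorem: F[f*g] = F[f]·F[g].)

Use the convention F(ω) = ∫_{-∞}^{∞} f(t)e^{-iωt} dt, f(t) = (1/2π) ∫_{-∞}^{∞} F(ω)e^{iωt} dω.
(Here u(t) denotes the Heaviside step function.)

F[f₁*f₂](ω) = \frac{108 \left(i \omega + 14\right)}{\left(9 \left(i \omega + 14\right)^{2} + 16\right)^{2}}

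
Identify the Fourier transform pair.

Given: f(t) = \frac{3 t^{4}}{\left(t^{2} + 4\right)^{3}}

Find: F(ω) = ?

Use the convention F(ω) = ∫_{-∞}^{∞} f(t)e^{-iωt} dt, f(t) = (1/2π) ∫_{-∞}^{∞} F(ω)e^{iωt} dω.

F(ω) = \frac{3 \pi \left(4 \omega^{2} - 10 \left|{\omega}\right| + 3\right) e^{- 2 \left|{\omega}\right|}}{16}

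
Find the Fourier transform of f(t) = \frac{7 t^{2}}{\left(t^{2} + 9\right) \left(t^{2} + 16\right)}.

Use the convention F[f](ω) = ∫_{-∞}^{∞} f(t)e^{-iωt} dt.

F(ω) = \pi \left(4 - 3 e^{\left|{\omega}\right|}\right) e^{- 4 \left|{\omega}\right|}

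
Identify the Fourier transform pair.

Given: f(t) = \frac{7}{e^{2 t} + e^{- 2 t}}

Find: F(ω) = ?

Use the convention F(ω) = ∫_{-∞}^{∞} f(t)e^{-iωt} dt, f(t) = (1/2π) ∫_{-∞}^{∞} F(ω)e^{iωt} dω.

F(ω) = \frac{7 \pi}{4 \cosh{\left(\frac{\pi \omega}{4} \right)}}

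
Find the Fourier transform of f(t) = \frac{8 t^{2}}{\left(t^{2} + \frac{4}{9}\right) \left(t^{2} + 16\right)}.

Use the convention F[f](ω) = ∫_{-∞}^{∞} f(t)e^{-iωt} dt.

F(ω) = \frac{72 \pi e^{- 4 \left|{\omega}\right|}}{35} - \frac{12 \pi e^{- \frac{2 \left|{\omega}\right|}{3}}}{35}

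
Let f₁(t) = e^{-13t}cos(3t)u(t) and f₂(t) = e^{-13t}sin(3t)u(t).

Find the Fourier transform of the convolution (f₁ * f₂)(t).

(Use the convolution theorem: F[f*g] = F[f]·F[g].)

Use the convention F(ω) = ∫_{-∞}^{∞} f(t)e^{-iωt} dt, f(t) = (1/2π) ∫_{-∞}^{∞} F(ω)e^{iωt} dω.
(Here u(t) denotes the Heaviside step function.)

F[f₁*f₂](ω) = \frac{3 \left(i \omega + 13\right)}{\left(\left(i \omega + 13\right)^{2} + 9\right)^{2}}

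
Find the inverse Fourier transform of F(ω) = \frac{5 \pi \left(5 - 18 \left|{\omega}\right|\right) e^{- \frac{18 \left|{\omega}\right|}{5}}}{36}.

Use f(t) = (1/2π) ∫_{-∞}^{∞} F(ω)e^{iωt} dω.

f(t) = \frac{5 t^{2}}{\left(t^{2} + \frac{324}{25}\right)^{2}}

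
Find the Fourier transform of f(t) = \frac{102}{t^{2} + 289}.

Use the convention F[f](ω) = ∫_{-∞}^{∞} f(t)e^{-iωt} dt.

F(ω) = 6 \pi e^{- 17 \left|{\omega}\right|}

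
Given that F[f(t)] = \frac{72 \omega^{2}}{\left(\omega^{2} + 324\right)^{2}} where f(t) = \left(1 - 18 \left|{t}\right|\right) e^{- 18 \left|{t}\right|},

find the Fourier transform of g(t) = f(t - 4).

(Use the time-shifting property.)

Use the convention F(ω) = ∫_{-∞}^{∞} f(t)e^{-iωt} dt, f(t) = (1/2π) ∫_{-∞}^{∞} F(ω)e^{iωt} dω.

F[g](ω) = \frac{72 \omega^{2} e^{- 4 i \omega}}{\left(\omega^{2} + 324\right)^{2}}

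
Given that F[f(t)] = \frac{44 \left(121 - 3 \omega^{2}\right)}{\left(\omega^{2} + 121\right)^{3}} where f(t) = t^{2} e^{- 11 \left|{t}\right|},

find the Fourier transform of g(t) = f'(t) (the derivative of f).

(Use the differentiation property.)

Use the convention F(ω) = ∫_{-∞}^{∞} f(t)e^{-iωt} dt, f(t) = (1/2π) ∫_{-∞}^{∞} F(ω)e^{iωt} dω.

F[g](ω) = - \frac{44 i \omega \left(3 \omega^{2} - 121\right)}{\left(\omega^{2} + 121\right)^{3}}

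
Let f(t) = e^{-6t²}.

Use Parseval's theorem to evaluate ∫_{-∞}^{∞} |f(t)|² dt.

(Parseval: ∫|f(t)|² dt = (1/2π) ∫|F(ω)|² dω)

∫|f(t)|² dt = \frac{\sqrt{3} \sqrt{\pi}}{6}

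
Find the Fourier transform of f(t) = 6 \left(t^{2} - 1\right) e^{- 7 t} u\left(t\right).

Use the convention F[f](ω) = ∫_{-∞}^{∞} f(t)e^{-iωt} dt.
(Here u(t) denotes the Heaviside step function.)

F(ω) = \frac{6 \left(2 i \omega - \left(i \omega + 7\right)^{3} + 14\right)}{\left(i \omega + 7\right)^{4}}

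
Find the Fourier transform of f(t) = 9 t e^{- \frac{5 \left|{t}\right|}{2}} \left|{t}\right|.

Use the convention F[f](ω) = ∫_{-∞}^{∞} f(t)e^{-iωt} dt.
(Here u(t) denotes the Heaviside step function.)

F(ω) = \frac{576 i \omega \left(4 \omega^{2} - 75\right)}{\left(4 \omega^{2} + 25\right)^{3}}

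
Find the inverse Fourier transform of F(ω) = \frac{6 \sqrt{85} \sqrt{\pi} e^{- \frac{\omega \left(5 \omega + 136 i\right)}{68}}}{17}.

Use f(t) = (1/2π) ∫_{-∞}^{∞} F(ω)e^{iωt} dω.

f(t) = 6 e^{- \frac{17 \left(t - 2\right)^{2}}{5}}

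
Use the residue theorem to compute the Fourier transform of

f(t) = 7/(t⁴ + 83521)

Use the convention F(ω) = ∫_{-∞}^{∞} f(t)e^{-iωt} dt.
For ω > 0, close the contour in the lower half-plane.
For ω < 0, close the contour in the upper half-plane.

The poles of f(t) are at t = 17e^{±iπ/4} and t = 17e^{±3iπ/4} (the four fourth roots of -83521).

Let g(z) = f(z)e^{-iωz}; for large |z| the factor e^{-iωz} decays in the lower half-plane when ω > 0 and in the upper half-plane when ω < 0.

Case ω > 0 (lower half-plane, clockwise contour ⇒ F(ω) = -2πi·ΣRes):
  Res_{z = - \frac{17 \sqrt{2}}{2} - \frac{17 \sqrt{2} i}{2}} g(z) = \frac{7 \sqrt{2} i \left(1 - i\right) e^{\frac{17 \sqrt{2} \omega \left(-1 + i\right)}{2}}}{39304}
  Res_{z = \frac{17 \sqrt{2}}{2} - \frac{17 \sqrt{2} i}{2}} g(z) = \frac{7 \sqrt{2} i \left(1 + i\right) e^{- \frac{17 \sqrt{2} \omega \left(1 + i\right)}{2}}}{39304}
  F(ω) = -2πi·ΣRes = \frac{7 \sqrt{2} \pi \left(1 - i\right) \left(e^{17 \sqrt{2} i \omega} + i\right) e^{- \frac{17 \sqrt{2} \omega \left(1 + i\right)}{2}}}{19652} = \frac{7 \pi e^{- \frac{17 \sqrt{2} \omega}{2}} \sin{\left(\frac{17 \sqrt{2} \omega}{2} + \frac{\pi}{4} \right)}}{4913}

Case ω < 0 (upper half-plane, counterclockwise contour ⇒ F(ω) = +2πi·ΣRes):
  Res_{z = \frac{17 \sqrt{2}}{2} + \frac{17 \sqrt{2} i}{2}} g(z) = \frac{7 \sqrt{2} i \left(-1 + i\right) e^{\frac{17 \sqrt{2} \omega \left(1 - i\right)}{2}}}{39304}
  Res_{z = - \frac{17 \sqrt{2}}{2} + \frac{17 \sqrt{2} i}{2}} g(z) = \frac{7 \sqrt{2} \left(1 - i\right) e^{\frac{17 \sqrt{2} \omega \left(1 + i\right)}{2}}}{39304}
  F(ω) = 2πi·ΣRes = - \frac{7 \sqrt{2} i \pi \left(i \left(1 - i\right) e^{\frac{17 \sqrt{2} \omega \left(1 - i\right)}{2}} - \left(1 - i\right) e^{\frac{17 \sqrt{2} \omega \left(1 + i\right)}{2}}\right)}{19652} = \frac{7 \pi e^{\frac{17 \sqrt{2} \omega}{2}} \cos{\left(\frac{17 \sqrt{2} \omega}{2} + \frac{\pi}{4} \right)}}{4913}

Both cases combine into a single formula in |ω|:

F(ω) = \frac{7 \pi e^{- \frac{17 \sqrt{2} \left|{\omega}\right|}{2}} \sin{\left(\frac{17 \sqrt{2} \left|{\omega}\right|}{2} + \frac{\pi}{4} \right)}}{4913}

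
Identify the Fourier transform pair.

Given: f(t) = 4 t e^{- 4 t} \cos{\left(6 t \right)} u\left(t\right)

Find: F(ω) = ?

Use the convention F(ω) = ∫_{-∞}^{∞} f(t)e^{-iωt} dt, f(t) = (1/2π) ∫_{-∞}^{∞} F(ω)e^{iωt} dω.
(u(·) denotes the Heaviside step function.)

F(ω) = \frac{4 \left(\left(i \omega + 4\right)^{2} - 36\right)}{\left(\left(i \omega + 4\right)^{2} + 36\right)^{2}}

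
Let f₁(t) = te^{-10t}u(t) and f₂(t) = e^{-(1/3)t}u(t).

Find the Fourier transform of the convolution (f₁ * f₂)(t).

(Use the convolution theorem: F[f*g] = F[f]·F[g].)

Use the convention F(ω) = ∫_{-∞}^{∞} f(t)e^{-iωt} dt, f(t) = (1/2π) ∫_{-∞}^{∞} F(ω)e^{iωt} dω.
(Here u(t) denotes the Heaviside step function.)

F[f₁*f₂](ω) = \frac{3}{\left(i \omega + 10\right)^{2} \left(3 i \omega + 1\right)}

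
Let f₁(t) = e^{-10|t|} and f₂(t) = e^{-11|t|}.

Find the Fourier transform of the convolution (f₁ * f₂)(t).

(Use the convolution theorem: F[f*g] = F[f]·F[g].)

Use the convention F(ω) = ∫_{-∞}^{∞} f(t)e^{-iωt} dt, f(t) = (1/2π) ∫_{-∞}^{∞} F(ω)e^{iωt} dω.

F[f₁*f₂](ω) = \frac{440}{\left(\omega^{2} + 100\right) \left(\omega^{2} + 121\right)}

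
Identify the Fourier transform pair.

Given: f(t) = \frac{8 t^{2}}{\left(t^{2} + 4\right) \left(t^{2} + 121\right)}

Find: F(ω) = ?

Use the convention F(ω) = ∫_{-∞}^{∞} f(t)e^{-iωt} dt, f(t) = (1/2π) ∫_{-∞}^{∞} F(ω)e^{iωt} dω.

F(ω) = \frac{8 \pi \left(11 - 2 e^{9 \left|{\omega}\right|}\right) e^{- 11 \left|{\omega}\right|}}{117}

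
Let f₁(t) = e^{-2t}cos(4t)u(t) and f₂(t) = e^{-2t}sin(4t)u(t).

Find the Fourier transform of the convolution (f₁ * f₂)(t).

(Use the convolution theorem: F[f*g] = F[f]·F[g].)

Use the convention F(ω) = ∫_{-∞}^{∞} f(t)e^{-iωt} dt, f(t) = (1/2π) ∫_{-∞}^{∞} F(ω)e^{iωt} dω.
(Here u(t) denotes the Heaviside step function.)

F[f₁*f₂](ω) = \frac{4 \left(i \omega + 2\right)}{\left(\left(i \omega + 2\right)^{2} + 16\right)^{2}}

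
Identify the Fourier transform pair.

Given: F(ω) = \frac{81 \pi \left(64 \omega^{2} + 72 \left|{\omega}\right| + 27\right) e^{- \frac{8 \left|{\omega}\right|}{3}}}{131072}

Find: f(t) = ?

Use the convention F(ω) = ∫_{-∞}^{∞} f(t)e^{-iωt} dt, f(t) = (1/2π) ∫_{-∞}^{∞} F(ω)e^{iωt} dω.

f(t) = \frac{6}{\left(t^{2} + \frac{64}{9}\right)^{3}}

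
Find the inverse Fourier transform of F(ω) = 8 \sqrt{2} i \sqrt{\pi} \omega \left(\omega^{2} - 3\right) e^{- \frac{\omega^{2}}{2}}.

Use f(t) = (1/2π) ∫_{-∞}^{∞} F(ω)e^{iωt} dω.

f(t) = 8 t^{3} e^{- \frac{t^{2}}{2}}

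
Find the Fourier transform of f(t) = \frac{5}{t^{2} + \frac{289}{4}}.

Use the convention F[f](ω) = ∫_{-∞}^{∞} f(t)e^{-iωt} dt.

F(ω) = \frac{10 \pi e^{- \frac{17 \left|{\omega}\right|}{2}}}{17}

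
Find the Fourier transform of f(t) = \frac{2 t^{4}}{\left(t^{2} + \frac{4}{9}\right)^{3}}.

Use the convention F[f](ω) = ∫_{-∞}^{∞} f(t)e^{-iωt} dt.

F(ω) = \frac{\pi \left(4 \omega^{2} - 30 \left|{\omega}\right| + 27\right) e^{- \frac{2 \left|{\omega}\right|}{3}}}{24}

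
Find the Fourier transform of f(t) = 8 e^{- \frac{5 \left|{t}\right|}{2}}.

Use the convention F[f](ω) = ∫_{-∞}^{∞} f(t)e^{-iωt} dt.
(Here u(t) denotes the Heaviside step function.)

F(ω) = \frac{160}{4 \omega^{2} + 25}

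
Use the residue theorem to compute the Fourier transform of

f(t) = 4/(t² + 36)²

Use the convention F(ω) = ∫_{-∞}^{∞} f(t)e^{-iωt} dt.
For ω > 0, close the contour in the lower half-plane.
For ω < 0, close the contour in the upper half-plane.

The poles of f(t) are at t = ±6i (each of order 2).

Let g(z) = f(z)e^{-iωz}; for large |z| the factor e^{-iωz} decays in the lower half-plane when ω > 0 and in the upper half-plane when ω < 0.

Case ω > 0 (lower half-plane, clockwise contour ⇒ F(ω) = -2πi·ΣRes):
  Res_{z = - 6 i} g(z) = \frac{i \left(6 \omega + 1\right) e^{- 6 \omega}}{216} (pole of order 2)
  F(ω) = -2πi·ΣRes = \frac{\pi \left(6 \omega + 1\right) e^{- 6 \omega}}{108}

Case ω < 0 (upper half-plane, counterclockwise contour ⇒ F(ω) = +2πi·ΣRes):
  Res_{z = 6 i} g(z) = \frac{i \left(6 \omega - 1\right) e^{6 \omega}}{216} (pole of order 2)
  F(ω) = 2πi·ΣRes = \frac{\pi \left(1 - 6 \omega\right) e^{6 \omega}}{108}

Both cases combine into a single formula in |ω|:

F(ω) = \frac{\pi \left(6 \left|{\omega}\right| + 1\right) e^{- 6 \left|{\omega}\right|}}{108}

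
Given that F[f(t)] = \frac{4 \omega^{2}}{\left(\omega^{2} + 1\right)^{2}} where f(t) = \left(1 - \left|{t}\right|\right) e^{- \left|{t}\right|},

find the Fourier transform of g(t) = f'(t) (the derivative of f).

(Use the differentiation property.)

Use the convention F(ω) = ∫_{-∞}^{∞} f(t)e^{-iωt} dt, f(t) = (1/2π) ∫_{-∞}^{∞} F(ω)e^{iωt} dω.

F[g](ω) = \frac{4 i \omega^{3}}{\left(\omega^{2} + 1\right)^{2}}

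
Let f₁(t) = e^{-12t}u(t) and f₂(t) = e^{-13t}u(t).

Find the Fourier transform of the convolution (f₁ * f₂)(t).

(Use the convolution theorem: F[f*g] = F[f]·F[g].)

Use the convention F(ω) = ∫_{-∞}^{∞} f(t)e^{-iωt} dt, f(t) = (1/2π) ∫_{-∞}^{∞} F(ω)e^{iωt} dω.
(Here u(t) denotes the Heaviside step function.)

F[f₁*f₂](ω) = \frac{1}{\left(i \omega + 12\right) \left(i \omega + 13\right)}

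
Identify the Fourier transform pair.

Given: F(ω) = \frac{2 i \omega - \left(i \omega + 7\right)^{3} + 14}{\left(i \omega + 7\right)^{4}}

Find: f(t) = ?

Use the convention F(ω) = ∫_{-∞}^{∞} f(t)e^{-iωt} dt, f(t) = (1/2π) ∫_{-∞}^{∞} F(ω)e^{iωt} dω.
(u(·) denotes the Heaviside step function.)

f(t) = \left(t^{2} - 1\right) e^{- 7 t} u\left(t\right)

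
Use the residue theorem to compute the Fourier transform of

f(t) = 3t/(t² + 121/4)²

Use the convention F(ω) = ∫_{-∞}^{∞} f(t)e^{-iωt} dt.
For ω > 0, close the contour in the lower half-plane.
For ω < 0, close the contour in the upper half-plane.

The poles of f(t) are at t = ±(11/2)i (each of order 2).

Let g(z) = f(z)e^{-iωz}; for large |z| the factor e^{-iωz} decays in the lower half-plane when ω > 0 and in the upper half-plane when ω < 0.

Case ω > 0 (lower half-plane, clockwise contour ⇒ F(ω) = -2πi·ΣRes):
  Res_{z = - \frac{11 i}{2}} g(z) = \frac{3 \omega e^{- \frac{11 \omega}{2}}}{22} (pole of order 2)
  F(ω) = -2πi·ΣRes = - \frac{3 i \pi \omega e^{- \frac{11 \omega}{2}}}{11}

Case ω < 0 (upper half-plane, counterclockwise contour ⇒ F(ω) = +2πi·ΣRes):
  Res_{z = \frac{11 i}{2}} g(z) = - \frac{3 \omega e^{\frac{11 \omega}{2}}}{22} (pole of order 2)
  F(ω) = 2πi·ΣRes = - \frac{3 i \pi \omega e^{\frac{11 \omega}{2}}}{11}

Both cases combine into a single formula in |ω|:

F(ω) = - \frac{3 i \pi \omega e^{- \frac{11 \left|{\omega}\right|}{2}}}{11}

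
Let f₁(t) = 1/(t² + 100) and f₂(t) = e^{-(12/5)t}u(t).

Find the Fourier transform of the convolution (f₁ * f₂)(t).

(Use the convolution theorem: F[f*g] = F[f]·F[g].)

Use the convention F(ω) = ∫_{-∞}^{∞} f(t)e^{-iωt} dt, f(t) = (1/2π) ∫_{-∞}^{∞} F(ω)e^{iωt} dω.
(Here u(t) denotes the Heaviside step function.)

F[f₁*f₂](ω) = \frac{\pi e^{- 10 \left|{\omega}\right|}}{2 \left(5 i \omega + 12\right)}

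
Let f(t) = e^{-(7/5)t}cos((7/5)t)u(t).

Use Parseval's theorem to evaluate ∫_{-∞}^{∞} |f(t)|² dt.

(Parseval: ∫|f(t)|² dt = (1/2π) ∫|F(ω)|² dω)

∫|f(t)|² dt = \frac{15}{56}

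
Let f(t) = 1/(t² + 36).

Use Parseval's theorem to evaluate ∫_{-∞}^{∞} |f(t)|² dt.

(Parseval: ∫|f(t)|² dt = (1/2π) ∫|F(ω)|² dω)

∫|f(t)|² dt = \frac{\pi}{432}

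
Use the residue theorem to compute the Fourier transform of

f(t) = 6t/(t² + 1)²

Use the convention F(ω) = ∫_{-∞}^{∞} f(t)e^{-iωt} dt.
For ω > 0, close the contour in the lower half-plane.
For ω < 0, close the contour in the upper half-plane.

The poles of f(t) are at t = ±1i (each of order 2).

Let g(z) = f(z)e^{-iωz}; for large |z| the factor e^{-iωz} decays in the lower half-plane when ω > 0 and in the upper half-plane when ω < 0.

Case ω > 0 (lower half-plane, clockwise contour ⇒ F(ω) = -2πi·ΣRes):
  Res_{z = - i} g(z) = \frac{3 \omega e^{- \omega}}{2} (pole of order 2)
  F(ω) = -2πi·ΣRes = - 3 i \pi \omega e^{- \omega}

Case ω < 0 (upper half-plane, counterclockwise contour ⇒ F(ω) = +2πi·ΣRes):
  Res_{z = i} g(z) = - \frac{3 \omega e^{\omega}}{2} (pole of order 2)
  F(ω) = 2πi·ΣRes = - 3 i \pi \omega e^{\omega}

Both cases combine into a single formula in |ω|:

F(ω) = - 3 i \pi \omega e^{- \left|{\omega}\right|}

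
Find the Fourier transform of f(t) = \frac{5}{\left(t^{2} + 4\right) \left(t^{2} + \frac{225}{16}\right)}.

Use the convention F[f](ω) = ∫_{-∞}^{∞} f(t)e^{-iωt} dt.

F(ω) = \frac{40 \pi e^{- 2 \left|{\omega}\right|}}{161} - \frac{64 \pi e^{- \frac{15 \left|{\omega}\right|}{4}}}{483}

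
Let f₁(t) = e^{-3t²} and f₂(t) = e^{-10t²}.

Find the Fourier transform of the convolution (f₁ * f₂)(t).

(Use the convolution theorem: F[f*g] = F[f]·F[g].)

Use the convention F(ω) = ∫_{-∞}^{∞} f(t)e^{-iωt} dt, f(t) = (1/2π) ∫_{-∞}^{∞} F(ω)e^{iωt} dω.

F[f₁*f₂](ω) = \frac{\sqrt{30} \pi e^{- \frac{13 \omega^{2}}{120}}}{30}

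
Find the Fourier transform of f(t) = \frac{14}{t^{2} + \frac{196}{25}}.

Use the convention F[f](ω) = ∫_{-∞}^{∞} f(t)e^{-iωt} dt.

F(ω) = 5 \pi e^{- \frac{14 \left|{\omega}\right|}{5}}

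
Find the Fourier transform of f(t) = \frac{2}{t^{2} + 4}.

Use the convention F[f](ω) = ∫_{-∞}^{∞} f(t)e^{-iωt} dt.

F(ω) = \pi e^{- 2 \left|{\omega}\right|}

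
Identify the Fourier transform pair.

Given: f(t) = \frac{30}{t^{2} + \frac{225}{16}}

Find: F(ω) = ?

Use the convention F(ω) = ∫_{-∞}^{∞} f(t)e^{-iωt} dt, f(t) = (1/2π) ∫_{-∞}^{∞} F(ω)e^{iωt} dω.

F(ω) = 8 \pi e^{- \frac{15 \left|{\omega}\right|}{4}}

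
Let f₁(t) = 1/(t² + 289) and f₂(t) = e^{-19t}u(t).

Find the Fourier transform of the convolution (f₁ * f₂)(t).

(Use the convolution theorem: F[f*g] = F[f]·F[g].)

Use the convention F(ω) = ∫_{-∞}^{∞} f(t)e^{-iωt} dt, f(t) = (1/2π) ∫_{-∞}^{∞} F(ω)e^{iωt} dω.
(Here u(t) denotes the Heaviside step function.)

F[f₁*f₂](ω) = \frac{\pi e^{- 17 \left|{\omega}\right|}}{17 \left(i \omega + 19\right)}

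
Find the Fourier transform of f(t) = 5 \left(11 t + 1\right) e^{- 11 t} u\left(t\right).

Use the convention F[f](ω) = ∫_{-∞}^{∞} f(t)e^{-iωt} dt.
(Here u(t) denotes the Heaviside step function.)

F(ω) = \frac{5 \left(- i \omega - 22\right)}{\omega^{2} - 22 i \omega - 121}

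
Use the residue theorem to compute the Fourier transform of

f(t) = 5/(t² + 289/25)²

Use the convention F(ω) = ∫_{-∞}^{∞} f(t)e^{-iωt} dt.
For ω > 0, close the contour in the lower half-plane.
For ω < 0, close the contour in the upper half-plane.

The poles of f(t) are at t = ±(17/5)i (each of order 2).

Let g(z) = f(z)e^{-iωz}; for large |z| the factor e^{-iωz} decays in the lower half-plane when ω > 0 and in the upper half-plane when ω < 0.

Case ω > 0 (lower half-plane, clockwise contour ⇒ F(ω) = -2πi·ΣRes):
  Res_{z = - \frac{17 i}{5}} g(z) = \frac{125 i \left(17 \omega + 5\right) e^{- \frac{17 \omega}{5}}}{19652} (pole of order 2)
  F(ω) = -2πi·ΣRes = \frac{125 \pi \left(17 \omega + 5\right) e^{- \frac{17 \omega}{5}}}{9826}

Case ω < 0 (upper half-plane, counterclockwise contour ⇒ F(ω) = +2πi·ΣRes):
  Res_{z = \frac{17 i}{5}} g(z) = \frac{125 i \left(17 \omega - 5\right) e^{\frac{17 \omega}{5}}}{19652} (pole of order 2)
  F(ω) = 2πi·ΣRes = \frac{125 \pi \left(5 - 17 \omega\right) e^{\frac{17 \omega}{5}}}{9826}

Both cases combine into a single formula in |ω|:

F(ω) = \frac{125 \pi \left(17 \left|{\omega}\right| + 5\right) e^{- \frac{17 \left|{\omega}\right|}{5}}}{9826}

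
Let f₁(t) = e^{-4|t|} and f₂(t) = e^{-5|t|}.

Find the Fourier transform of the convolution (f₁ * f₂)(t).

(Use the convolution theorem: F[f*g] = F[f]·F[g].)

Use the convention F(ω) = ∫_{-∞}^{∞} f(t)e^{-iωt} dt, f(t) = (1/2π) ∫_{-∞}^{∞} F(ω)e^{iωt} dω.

F[f₁*f₂](ω) = \frac{80}{\left(\omega^{2} + 16\right) \left(\omega^{2} + 25\right)}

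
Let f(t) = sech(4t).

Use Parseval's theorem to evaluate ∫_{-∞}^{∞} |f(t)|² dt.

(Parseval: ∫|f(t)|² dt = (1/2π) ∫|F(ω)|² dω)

∫|f(t)|² dt = \frac{1}{2}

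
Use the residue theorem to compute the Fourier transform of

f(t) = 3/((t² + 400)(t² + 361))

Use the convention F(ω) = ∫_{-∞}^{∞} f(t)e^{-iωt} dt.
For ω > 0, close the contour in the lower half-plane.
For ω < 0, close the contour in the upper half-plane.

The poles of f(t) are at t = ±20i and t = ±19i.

Let g(z) = f(z)e^{-iωz}; for large |z| the factor e^{-iωz} decays in the lower half-plane when ω > 0 and in the upper half-plane when ω < 0.

Case ω > 0 (lower half-plane, clockwise contour ⇒ F(ω) = -2πi·ΣRes):
  Res_{z = - 20 i} g(z) = - \frac{i e^{- 20 \omega}}{520}
  Res_{z = - 19 i} g(z) = \frac{i e^{- 19 \omega}}{494}
  F(ω) = -2πi·ΣRes = \frac{\pi \left(20 e^{\omega} - 19\right) e^{- 20 \omega}}{4940}

Case ω < 0 (upper half-plane, counterclockwise contour ⇒ F(ω) = +2πi·ΣRes):
  Res_{z = 20 i} g(z) = \frac{i e^{20 \omega}}{520}
  Res_{z = 19 i} g(z) = - \frac{i e^{19 \omega}}{494}
  F(ω) = 2πi·ΣRes = \frac{\pi \left(20 - 19 e^{\omega}\right) e^{19 \omega}}{4940}

Both cases combine into a single formula in |ω|:

F(ω) = \frac{\pi \left(20 e^{\left|{\omega}\right|} - 19\right) e^{- 20 \left|{\omega}\right|}}{4940}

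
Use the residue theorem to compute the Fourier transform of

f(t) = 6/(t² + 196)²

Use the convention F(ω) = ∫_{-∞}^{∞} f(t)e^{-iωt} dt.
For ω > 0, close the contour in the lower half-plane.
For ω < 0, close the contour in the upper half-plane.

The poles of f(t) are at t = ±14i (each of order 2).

Let g(z) = f(z)e^{-iωz}; for large |z| the factor e^{-iωz} decays in the lower half-plane when ω > 0 and in the upper half-plane when ω < 0.

Case ω > 0 (lower half-plane, clockwise contour ⇒ F(ω) = -2πi·ΣRes):
  Res_{z = - 14 i} g(z) = \frac{3 i \left(14 \omega + 1\right) e^{- 14 \omega}}{5488} (pole of order 2)
  F(ω) = -2πi·ΣRes = \frac{3 \pi \left(14 \omega + 1\right) e^{- 14 \omega}}{2744}

Case ω < 0 (upper half-plane, counterclockwise contour ⇒ F(ω) = +2πi·ΣRes):
  Res_{z = 14 i} g(z) = \frac{3 i \left(14 \omega - 1\right) e^{14 \omega}}{5488} (pole of order 2)
  F(ω) = 2πi·ΣRes = \frac{3 \pi \left(1 - 14 \omega\right) e^{14 \omega}}{2744}

Both cases combine into a single formula in |ω|:

F(ω) = \frac{3 \pi \left(14 \left|{\omega}\right| + 1\right) e^{- 14 \left|{\omega}\right|}}{2744}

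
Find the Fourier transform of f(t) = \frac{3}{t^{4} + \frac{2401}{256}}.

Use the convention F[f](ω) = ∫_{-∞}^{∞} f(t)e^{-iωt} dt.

F(ω) = \frac{192 \pi e^{- \frac{7 \sqrt{2} \left|{\omega}\right|}{8}} \sin{\left(\frac{7 \sqrt{2} \left|{\omega}\right|}{8} + \frac{\pi}{4} \right)}}{343}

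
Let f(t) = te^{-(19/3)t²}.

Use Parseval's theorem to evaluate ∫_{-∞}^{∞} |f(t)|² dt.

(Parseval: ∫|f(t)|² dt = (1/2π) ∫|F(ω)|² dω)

∫|f(t)|² dt = \frac{3 \sqrt{114} \sqrt{\pi}}{2888}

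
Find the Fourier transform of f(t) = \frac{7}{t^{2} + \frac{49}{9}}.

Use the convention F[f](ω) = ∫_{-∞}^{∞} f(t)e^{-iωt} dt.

F(ω) = 3 \pi e^{- \frac{7 \left|{\omega}\right|}{3}}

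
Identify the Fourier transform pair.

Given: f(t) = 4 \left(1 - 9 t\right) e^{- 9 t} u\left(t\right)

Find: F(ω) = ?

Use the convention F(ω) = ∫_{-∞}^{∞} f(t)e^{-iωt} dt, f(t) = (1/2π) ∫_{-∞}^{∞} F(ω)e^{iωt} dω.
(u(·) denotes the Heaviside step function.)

F(ω) = \frac{4 i \omega}{- \omega^{2} + 18 i \omega + 81}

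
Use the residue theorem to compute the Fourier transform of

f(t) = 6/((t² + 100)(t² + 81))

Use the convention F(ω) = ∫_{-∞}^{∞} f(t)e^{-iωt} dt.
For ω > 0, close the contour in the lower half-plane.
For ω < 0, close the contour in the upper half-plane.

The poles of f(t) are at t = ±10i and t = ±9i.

Let g(z) = f(z)e^{-iωz}; for large |z| the factor e^{-iωz} decays in the lower half-plane when ω > 0 and in the upper half-plane when ω < 0.

Case ω > 0 (lower half-plane, clockwise contour ⇒ F(ω) = -2πi·ΣRes):
  Res_{z = - 10 i} g(z) = - \frac{3 i e^{- 10 \omega}}{190}
  Res_{z = - 9 i} g(z) = \frac{i e^{- 9 \omega}}{57}
  F(ω) = -2πi·ΣRes = \frac{\pi \left(10 e^{\omega} - 9\right) e^{- 10 \omega}}{285}

Case ω < 0 (upper half-plane, counterclockwise contour ⇒ F(ω) = +2πi·ΣRes):
  Res_{z = 10 i} g(z) = \frac{3 i e^{10 \omega}}{190}
  Res_{z = 9 i} g(z) = - \frac{i e^{9 \omega}}{57}
  F(ω) = 2πi·ΣRes = \frac{\pi \left(10 - 9 e^{\omega}\right) e^{9 \omega}}{285}

Both cases combine into a single formula in |ω|:

F(ω) = \frac{\pi \left(10 e^{\left|{\omega}\right|} - 9\right) e^{- 10 \left|{\omega}\right|}}{285}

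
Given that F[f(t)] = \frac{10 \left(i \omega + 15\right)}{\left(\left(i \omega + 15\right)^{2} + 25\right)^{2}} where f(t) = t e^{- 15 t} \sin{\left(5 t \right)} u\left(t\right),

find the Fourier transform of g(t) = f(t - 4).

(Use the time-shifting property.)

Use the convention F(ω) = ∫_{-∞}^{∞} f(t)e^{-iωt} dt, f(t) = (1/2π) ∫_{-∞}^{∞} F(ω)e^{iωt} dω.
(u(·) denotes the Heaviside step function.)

F[g](ω) = \frac{10 \left(i \omega + 15\right) e^{- 4 i \omega}}{\left(\left(i \omega + 15\right)^{2} + 25\right)^{2}}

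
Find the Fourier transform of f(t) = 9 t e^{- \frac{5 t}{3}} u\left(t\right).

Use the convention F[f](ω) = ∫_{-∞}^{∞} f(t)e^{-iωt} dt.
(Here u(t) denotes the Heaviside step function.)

F(ω) = \frac{81}{\left(3 i \omega + 5\right)^{2}}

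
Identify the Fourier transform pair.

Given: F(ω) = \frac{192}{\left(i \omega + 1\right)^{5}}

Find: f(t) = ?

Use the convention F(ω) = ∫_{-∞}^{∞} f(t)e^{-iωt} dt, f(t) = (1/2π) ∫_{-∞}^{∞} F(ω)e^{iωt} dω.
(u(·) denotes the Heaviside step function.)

f(t) = 8 t^{4} e^{- t} u\left(t\right)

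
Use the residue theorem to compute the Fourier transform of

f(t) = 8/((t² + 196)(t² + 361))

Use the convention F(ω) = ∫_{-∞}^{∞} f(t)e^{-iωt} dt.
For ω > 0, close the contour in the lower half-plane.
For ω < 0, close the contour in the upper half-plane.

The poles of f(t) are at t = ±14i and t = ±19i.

Let g(z) = f(z)e^{-iωz}; for large |z| the factor e^{-iωz} decays in the lower half-plane when ω > 0 and in the upper half-plane when ω < 0.

Case ω > 0 (lower half-plane, clockwise contour ⇒ F(ω) = -2πi·ΣRes):
  Res_{z = - 14 i} g(z) = \frac{2 i e^{- 14 \omega}}{1155}
  Res_{z = - 19 i} g(z) = - \frac{4 i e^{- 19 \omega}}{3135}
  F(ω) = -2πi·ΣRes = \frac{4 \pi \left(19 e^{5 \omega} - 14\right) e^{- 19 \omega}}{21945}

Case ω < 0 (upper half-plane, counterclockwise contour ⇒ F(ω) = +2πi·ΣRes):
  Res_{z = 14 i} g(z) = - \frac{2 i e^{14 \omega}}{1155}
  Res_{z = 19 i} g(z) = \frac{4 i e^{19 \omega}}{3135}
  F(ω) = 2πi·ΣRes = \frac{4 \pi \left(19 - 14 e^{5 \omega}\right) e^{14 \omega}}{21945}

Both cases combine into a single formula in |ω|:

F(ω) = \frac{4 \pi \left(19 e^{5 \left|{\omega}\right|} - 14\right) e^{- 19 \left|{\omega}\right|}}{21945}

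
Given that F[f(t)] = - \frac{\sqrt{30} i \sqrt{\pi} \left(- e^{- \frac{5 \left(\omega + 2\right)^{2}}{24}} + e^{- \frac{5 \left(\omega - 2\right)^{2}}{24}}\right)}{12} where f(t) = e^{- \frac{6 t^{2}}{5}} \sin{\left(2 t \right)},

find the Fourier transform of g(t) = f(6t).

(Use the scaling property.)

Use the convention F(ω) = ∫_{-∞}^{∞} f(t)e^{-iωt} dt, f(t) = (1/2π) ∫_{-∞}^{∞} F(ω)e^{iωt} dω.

F[g](ω) = \frac{\sqrt{30} i \sqrt{\pi} \left(1 - e^{\frac{5 \omega}{18}}\right) e^{- \frac{5 \omega^{2}}{864} - \frac{5 \omega}{36} - \frac{5}{6}}}{72}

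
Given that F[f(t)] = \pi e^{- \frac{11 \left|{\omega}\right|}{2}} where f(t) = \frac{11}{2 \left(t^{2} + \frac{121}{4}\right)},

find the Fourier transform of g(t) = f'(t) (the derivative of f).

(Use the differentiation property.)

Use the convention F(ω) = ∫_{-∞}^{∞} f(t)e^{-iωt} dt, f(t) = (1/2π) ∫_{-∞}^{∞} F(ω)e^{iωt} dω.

F[g](ω) = i \pi \omega e^{- \frac{11 \left|{\omega}\right|}{2}}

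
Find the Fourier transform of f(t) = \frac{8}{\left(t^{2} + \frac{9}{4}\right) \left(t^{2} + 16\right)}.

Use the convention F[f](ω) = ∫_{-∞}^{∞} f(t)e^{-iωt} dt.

F(ω) = - \frac{8 \pi e^{- 4 \left|{\omega}\right|}}{55} + \frac{64 \pi e^{- \frac{3 \left|{\omega}\right|}{2}}}{165}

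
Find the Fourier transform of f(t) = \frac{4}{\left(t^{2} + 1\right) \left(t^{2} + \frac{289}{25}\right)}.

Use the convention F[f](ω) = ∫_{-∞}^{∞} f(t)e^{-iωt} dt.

F(ω) = \frac{25 \pi e^{- \left|{\omega}\right|}}{66} - \frac{125 \pi e^{- \frac{17 \left|{\omega}\right|}{5}}}{1122}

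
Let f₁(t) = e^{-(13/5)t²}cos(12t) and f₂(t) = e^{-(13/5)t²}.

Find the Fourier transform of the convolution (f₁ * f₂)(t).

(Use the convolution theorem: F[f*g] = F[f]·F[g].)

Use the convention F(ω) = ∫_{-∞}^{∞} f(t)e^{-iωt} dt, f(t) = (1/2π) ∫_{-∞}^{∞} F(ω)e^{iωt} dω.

F[f₁*f₂](ω) = \frac{5 \pi \left(e^{\frac{60 \omega}{13}} + 1\right) e^{- \frac{5 \omega^{2}}{26} - \frac{30 \omega}{13} - \frac{180}{13}}}{26}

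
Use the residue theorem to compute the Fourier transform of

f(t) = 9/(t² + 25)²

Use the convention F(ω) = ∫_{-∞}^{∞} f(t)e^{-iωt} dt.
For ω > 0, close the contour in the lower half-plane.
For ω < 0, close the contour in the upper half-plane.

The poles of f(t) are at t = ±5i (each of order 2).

Let g(z) = f(z)e^{-iωz}; for large |z| the factor e^{-iωz} decays in the lower half-plane when ω > 0 and in the upper half-plane when ω < 0.

Case ω > 0 (lower half-plane, clockwise contour ⇒ F(ω) = -2πi·ΣRes):
  Res_{z = - 5 i} g(z) = \frac{9 i \left(5 \omega + 1\right) e^{- 5 \omega}}{500} (pole of order 2)
  F(ω) = -2πi·ΣRes = \frac{9 \pi \left(5 \omega + 1\right) e^{- 5 \omega}}{250}

Case ω < 0 (upper half-plane, counterclockwise contour ⇒ F(ω) = +2πi·ΣRes):
  Res_{z = 5 i} g(z) = \frac{9 i \left(5 \omega - 1\right) e^{5 \omega}}{500} (pole of order 2)
  F(ω) = 2πi·ΣRes = \frac{9 \pi \left(1 - 5 \omega\right) e^{5 \omega}}{250}

Both cases combine into a single formula in |ω|:

F(ω) = \frac{9 \pi \left(5 \left|{\omega}\right| + 1\right) e^{- 5 \left|{\omega}\right|}}{250}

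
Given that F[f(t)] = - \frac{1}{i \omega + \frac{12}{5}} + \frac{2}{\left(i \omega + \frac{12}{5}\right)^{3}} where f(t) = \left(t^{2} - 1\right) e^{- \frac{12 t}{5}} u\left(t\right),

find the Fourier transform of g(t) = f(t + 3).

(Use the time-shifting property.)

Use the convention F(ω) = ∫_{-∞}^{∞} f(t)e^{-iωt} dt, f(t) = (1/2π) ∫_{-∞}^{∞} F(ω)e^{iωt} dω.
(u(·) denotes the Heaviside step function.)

F[g](ω) = \frac{5 \left(250 i \omega - \left(5 i \omega + 12\right)^{3} + 600\right) e^{3 i \omega}}{\left(5 i \omega + 12\right)^{4}}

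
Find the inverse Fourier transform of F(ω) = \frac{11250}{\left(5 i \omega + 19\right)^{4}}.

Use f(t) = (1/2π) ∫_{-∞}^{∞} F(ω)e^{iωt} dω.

f(t) = 3 t^{3} e^{- \frac{19 t}{5}} u\left(t\right)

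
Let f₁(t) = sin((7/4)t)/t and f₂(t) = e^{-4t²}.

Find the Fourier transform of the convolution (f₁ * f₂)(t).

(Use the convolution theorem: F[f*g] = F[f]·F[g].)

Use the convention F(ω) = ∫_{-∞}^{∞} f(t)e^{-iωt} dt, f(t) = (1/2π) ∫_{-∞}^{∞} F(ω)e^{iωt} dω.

F[f₁*f₂](ω) = \begin{cases} \frac{\pi^{\frac{3}{2}} e^{- \frac{\omega^{2}}{16}}}{2} & \text{for}\: \omega > - \frac{7}{4} \wedge \omega < \frac{7}{4} \\0 & \text{otherwise} \end{cases}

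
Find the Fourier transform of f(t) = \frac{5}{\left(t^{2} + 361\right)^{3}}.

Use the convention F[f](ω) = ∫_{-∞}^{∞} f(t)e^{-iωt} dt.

F(ω) = \frac{5 \pi \left(361 \omega^{2} + 57 \left|{\omega}\right| + 3\right) e^{- 19 \left|{\omega}\right|}}{19808792}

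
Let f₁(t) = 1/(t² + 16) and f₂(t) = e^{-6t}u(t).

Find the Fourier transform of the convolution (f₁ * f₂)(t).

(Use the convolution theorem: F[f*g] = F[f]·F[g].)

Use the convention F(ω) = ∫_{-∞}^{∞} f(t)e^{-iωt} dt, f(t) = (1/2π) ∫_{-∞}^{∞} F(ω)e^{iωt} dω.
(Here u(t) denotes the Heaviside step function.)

F[f₁*f₂](ω) = \frac{\pi e^{- 4 \left|{\omega}\right|}}{4 \left(i \omega + 6\right)}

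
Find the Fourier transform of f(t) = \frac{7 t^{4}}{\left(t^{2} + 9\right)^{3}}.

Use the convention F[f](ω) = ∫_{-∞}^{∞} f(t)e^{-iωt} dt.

F(ω) = \frac{7 \pi \left(3 \omega^{2} - 5 \left|{\omega}\right| + 1\right) e^{- 3 \left|{\omega}\right|}}{8}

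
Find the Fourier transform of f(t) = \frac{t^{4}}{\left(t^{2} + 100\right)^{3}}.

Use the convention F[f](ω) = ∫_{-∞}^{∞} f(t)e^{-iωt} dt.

F(ω) = \frac{\pi \left(100 \omega^{2} - 50 \left|{\omega}\right| + 3\right) e^{- 10 \left|{\omega}\right|}}{80}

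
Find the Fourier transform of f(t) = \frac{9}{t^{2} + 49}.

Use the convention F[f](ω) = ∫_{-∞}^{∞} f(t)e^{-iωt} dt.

F(ω) = \frac{9 \pi e^{- 7 \left|{\omega}\right|}}{7}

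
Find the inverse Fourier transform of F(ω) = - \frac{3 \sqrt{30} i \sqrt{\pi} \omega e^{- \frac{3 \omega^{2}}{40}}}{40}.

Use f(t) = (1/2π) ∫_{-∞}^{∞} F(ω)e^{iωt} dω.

f(t) = 5 t e^{- \frac{10 t^{2}}{3}}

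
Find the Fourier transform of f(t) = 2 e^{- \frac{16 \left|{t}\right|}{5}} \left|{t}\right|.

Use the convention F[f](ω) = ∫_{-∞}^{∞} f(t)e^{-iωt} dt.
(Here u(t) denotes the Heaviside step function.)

F(ω) = \frac{100 \left(256 - 25 \omega^{2}\right)}{\left(25 \omega^{2} + 256\right)^{2}}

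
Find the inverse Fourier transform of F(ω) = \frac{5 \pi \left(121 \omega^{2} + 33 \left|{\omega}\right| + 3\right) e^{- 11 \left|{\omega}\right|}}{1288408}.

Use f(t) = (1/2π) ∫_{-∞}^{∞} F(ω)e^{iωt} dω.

f(t) = \frac{5}{\left(t^{2} + 121\right)^{3}}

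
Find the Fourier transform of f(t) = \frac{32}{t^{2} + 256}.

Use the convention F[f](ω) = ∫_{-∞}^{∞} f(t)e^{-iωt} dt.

F(ω) = 2 \pi e^{- 16 \left|{\omega}\right|}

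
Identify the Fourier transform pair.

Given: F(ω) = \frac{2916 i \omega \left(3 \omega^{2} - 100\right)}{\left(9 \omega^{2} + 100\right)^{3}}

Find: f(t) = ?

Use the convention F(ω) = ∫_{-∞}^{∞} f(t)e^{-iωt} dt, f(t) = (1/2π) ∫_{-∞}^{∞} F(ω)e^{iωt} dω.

f(t) = 3 t e^{- \frac{10 \left|{t}\right|}{3}} \left|{t}\right|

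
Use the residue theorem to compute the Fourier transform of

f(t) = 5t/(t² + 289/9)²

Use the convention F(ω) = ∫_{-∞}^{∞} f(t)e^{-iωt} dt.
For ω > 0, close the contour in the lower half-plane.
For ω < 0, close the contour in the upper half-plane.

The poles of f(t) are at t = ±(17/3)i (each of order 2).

Let g(z) = f(z)e^{-iωz}; for large |z| the factor e^{-iωz} decays in the lower half-plane when ω > 0 and in the upper half-plane when ω < 0.

Case ω > 0 (lower half-plane, clockwise contour ⇒ F(ω) = -2πi·ΣRes):
  Res_{z = - \frac{17 i}{3}} g(z) = \frac{15 \omega e^{- \frac{17 \omega}{3}}}{68} (pole of order 2)
  F(ω) = -2πi·ΣRes = - \frac{15 i \pi \omega e^{- \frac{17 \omega}{3}}}{34}

Case ω < 0 (upper half-plane, counterclockwise contour ⇒ F(ω) = +2πi·ΣRes):
  Res_{z = \frac{17 i}{3}} g(z) = - \frac{15 \omega e^{\frac{17 \omega}{3}}}{68} (pole of order 2)
  F(ω) = 2πi·ΣRes = - \frac{15 i \pi \omega e^{\frac{17 \omega}{3}}}{34}

Both cases combine into a single formula in |ω|:

F(ω) = - \frac{15 i \pi \omega e^{- \frac{17 \left|{\omega}\right|}{3}}}{34}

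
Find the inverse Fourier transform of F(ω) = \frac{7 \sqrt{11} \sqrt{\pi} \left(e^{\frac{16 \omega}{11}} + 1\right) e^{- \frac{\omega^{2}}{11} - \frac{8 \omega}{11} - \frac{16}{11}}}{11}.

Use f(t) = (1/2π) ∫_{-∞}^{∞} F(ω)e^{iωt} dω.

f(t) = 7 e^{- \frac{11 t^{2}}{4}} \cos{\left(4 t \right)}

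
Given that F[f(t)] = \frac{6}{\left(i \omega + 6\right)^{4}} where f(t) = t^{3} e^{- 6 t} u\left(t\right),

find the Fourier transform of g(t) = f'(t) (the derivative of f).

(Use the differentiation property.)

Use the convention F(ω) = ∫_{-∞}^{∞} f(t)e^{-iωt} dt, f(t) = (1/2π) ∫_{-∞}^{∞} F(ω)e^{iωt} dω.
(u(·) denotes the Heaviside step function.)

F[g](ω) = \frac{6 i \omega}{\left(i \omega + 6\right)^{4}}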